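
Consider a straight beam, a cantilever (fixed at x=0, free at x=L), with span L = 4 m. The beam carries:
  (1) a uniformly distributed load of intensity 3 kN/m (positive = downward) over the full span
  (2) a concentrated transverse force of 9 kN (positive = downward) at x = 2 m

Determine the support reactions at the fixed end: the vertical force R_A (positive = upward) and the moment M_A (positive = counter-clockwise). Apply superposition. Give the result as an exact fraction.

R_A = 21 kN, M_A = 42 kN·m

Load 1 — uniform load w=3 kN/m over full span:
  R_A = wL = 3·4 = 12 kN
  M_A = wL²/2 = 3·4²/2 = 24 kN·m
Load 2 — point force P=9 kN at a=2 m (b=L-a=2):
  R_A = P = 9 kN
  M_A = Pa = 9·2 = 18 kN·m
Superposition: R_A = 21 kN, M_A = 42 kN·m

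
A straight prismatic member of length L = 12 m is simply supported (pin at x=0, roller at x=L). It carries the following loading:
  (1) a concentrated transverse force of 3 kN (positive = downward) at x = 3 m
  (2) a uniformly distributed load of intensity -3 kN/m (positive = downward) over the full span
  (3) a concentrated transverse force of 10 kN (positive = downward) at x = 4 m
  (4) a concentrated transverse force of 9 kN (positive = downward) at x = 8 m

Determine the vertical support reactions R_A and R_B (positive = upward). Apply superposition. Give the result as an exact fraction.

Load 1 — point force P=3 kN at a=3 m (b=L-a=9):
  R_A = Pb/L = 3·9/12 = 9/4 kN
  R_B = Pa/L = 3·3/12 = 3/4 kN
Load 2 — uniform load w=-3 kN/m over full span:
  R_A = wL/2 = (-3)·12/2 = -18 kN
  R_B = wL/2 = (-3)·12/2 = -18 kN
Load 3 — point force P=10 kN at a=4 m (b=L-a=8):
  R_A = Pb/L = 10·8/12 = 20/3 kN
  R_B = Pa/L = 10·4/12 = 10/3 kN
Load 4 — point force P=9 kN at a=8 m (b=L-a=4):
  R_A = Pb/L = 9·4/12 = 3 kN
  R_B = Pa/L = 9·8/12 = 6 kN
Superposition: R_A = -73/12 kN, R_B = -95/12 kN

R_A = -73/12 kN, R_B = -95/12 kN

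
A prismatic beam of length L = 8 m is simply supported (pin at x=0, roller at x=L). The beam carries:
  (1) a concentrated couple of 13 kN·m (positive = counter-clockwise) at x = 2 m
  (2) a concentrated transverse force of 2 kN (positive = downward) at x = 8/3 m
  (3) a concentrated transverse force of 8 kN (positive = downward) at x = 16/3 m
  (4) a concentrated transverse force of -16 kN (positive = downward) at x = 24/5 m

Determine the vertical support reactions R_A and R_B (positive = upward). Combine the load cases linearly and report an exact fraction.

Load 1 — applied couple M₀=13 kN·m at a=2 m (b=L-a=6):
  R_A = M₀/L = 13/8 kN
  R_B = -M₀/L = -13/8 kN
Load 2 — point force P=2 kN at a=8/3 m (b=L-a=16/3):
  R_A = Pb/L = 2·(16/3)/8 = 4/3 kN
  R_B = Pa/L = 2·(8/3)/8 = 2/3 kN
Load 3 — point force P=8 kN at a=16/3 m (b=L-a=8/3):
  R_A = Pb/L = 8·(8/3)/8 = 8/3 kN
  R_B = Pa/L = 8·(16/3)/8 = 16/3 kN
Load 4 — point force P=-16 kN at a=24/5 m (b=L-a=16/5):
  R_A = Pb/L = (-16)·(16/5)/8 = -32/5 kN
  R_B = Pa/L = (-16)·(24/5)/8 = -48/5 kN
Superposition: R_A = -31/40 kN, R_B = -209/40 kN

R_A = -31/40 kN, R_B = -209/40 kN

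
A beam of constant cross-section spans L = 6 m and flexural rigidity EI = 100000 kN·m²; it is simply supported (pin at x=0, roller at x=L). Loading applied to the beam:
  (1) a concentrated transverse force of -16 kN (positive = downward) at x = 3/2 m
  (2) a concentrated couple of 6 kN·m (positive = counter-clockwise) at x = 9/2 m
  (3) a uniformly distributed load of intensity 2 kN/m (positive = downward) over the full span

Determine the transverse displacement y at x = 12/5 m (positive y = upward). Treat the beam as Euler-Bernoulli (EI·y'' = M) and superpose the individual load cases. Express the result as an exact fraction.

Load 1 — point force P=-16 kN at a=3/2 m (b=L-a=9/2):
  y_1 = -Pa(L-x)(2Lx-a²-x²)/(6LEI)  [x>a] = -(-16)·(3/2)·(6-(12/5))·(2·6·(12/5)-(3/2)²-(12/5)²)/(6·6·100000) = 6237/12500000 m
Load 2 — applied couple M₀=6 kN·m at a=9/2 m (b=L-a=3/2):
  y_2 = (M₀x³/(6L)+C₁x)/EI  [x≤a] with C₁=M₀(3b²-L²)/(6L)=-39/8 = (6·(12/5)³/(6·6)+(-39/8)·(12/5))/100000 = -2349/25000000 m
Load 3 — uniform load w=2 kN/m over full span:
  y_3 = -wx(L³-2Lx²+x³)/(24EI) = -2·(12/5)·(6³-2·6·(12/5)²+(12/5)³)/(24·100000) = -2511/7812500 m
Superposition: y = Σ y_i = 10449/125000000 m ≈ 0.000084 m

y(12/5) = 10449/125000000 m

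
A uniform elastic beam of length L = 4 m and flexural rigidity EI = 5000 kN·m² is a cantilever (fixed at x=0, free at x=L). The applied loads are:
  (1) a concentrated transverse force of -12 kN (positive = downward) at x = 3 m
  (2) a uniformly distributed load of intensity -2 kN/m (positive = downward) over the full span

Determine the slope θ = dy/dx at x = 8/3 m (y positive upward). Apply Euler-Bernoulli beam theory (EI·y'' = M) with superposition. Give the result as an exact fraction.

Load 1 — point force P=-12 kN at a=3 m (b=L-a=1):
  θ_1 = -Px(2a-x)/(2EI)  [x≤a] = -(-12)·(8/3)·(2·3-(8/3))/(2·5000) = 4/375 rad
Load 2 — uniform load w=-2 kN/m over full span:
  θ_2 = -wx(x²-3Lx+3L²)/(6EI) = -(-2)·(8/3)·((8/3)²-3·4·(8/3)+3·4²)/(6·5000) = 208/50625 rad
Superposition: θ = Σ θ_i = 748/50625 rad ≈ 0.014775 rad

θ(8/3) = 748/50625 rad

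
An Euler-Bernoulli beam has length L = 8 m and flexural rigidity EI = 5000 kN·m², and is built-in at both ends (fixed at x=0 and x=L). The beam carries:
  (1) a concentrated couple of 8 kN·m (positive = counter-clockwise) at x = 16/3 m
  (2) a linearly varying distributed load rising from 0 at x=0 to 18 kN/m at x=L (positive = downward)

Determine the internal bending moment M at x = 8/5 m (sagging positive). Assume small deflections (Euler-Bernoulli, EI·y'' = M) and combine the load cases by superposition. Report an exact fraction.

Load 1 — applied couple M₀=8 kN·m at a=16/3 m (b=L-a=8/3):
  M_1 = R_Ax - M_A  [x≤a] with R_A=4/3, M_A=8/3 = (4/3)·(8/5) - (8/3) = -8/15 kN·m
Load 2 — triangular load w₀=18 kN/m (0→w₀ over full span):
  M_2 = 3w₀Lx/20 - w₀L²/30 - w₀x³/(6L) = 3·18·8·(8/5)/20 - 18·8²/30 - 18·(8/5)³/(6·8) = -672/125 kN·m
Superposition: M = Σ M_i = -2216/375 kN·m ≈ -5.909333 kN·m

M(8/5) = -2216/375 kN·m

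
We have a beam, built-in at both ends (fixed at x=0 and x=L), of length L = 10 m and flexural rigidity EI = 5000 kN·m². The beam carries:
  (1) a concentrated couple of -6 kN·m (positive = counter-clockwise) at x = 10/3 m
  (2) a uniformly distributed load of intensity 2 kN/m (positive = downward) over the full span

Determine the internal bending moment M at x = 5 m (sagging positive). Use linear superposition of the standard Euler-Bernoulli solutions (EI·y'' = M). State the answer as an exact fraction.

Load 1 — applied couple M₀=-6 kN·m at a=10/3 m (b=L-a=20/3):
  M_1 = R_Ax - M_A - M₀  [x>a] with R_A=-4/5, M_A=0 = (-4/5)·5 - 0 - (-6) = 2 kN·m
Load 2 — uniform load w=2 kN/m over full span:
  M_2 = wLx/2 - wL²/12 - wx²/2 = 2·10·5/2 - 2·10²/12 - 2·5²/2 = 25/3 kN·m
Superposition: M = Σ M_i = 31/3 kN·m ≈ 10.333333 kN·m

M(5) = 31/3 kN·m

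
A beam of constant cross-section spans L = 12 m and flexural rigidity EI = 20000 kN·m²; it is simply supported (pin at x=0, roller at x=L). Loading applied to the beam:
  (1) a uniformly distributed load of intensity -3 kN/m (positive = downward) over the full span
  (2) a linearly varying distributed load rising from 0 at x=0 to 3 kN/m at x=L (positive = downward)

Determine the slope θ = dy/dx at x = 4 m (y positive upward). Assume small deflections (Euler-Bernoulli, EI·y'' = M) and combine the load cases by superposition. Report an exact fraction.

θ(4) = 91/37500 rad

Load 1 — uniform load w=-3 kN/m over full span:
  θ_1 = -w(L³-6Lx²+4x³)/(24EI) = -(-3)·(12³-6·12·4²+4·4³)/(24·20000) = 13/2500 rad
Load 2 — triangular load w₀=3 kN/m (0→w₀ over full span):
  θ_2 = -w₀(7L⁴-30L²x²+15x⁴)/(360LEI) = -3·(7·12⁴-30·12²·4²+15·4⁴)/(360·12·20000) = -26/9375 rad
Superposition: θ = Σ θ_i = 91/37500 rad ≈ 0.002427 rad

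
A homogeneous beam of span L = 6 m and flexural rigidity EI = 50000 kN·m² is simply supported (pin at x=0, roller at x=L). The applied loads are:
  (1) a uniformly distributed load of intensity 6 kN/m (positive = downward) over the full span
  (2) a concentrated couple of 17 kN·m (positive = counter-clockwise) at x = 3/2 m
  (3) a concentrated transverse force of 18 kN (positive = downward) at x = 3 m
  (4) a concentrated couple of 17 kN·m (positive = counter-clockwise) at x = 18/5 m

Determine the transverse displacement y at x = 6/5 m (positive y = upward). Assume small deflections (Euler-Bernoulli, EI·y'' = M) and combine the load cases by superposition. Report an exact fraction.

Load 1 — uniform load w=6 kN/m over full span:
  y_1 = -wx(L³-2Lx²+x³)/(24EI) = -6·(6/5)·(6³-2·6·(6/5)²+(6/5)³)/(24·50000) = -2349/1953125 m
Load 2 — applied couple M₀=17 kN·m at a=3/2 m (b=L-a=9/2):
  y_2 = (M₀x³/(6L)+C₁x)/EI  [x≤a] with C₁=M₀(3b²-L²)/(6L)=187/16 = (17·(6/5)³/(6·6)+(187/16)·(6/5))/50000 = 14841/50000000 m
Load 3 — point force P=18 kN at a=3 m (b=L-a=3):
  y_3 = -Pbx(L²-b²-x²)/(6LEI)  [x≤a] = -18·3·(6/5)·(6²-3²-(6/5)²)/(6·6·50000) = -5751/6250000 m
Load 4 — applied couple M₀=17 kN·m at a=18/5 m (b=L-a=12/5):
  y_4 = (M₀x³/(6L)+C₁x)/EI  [x≤a] with C₁=M₀(3b²-L²)/(6L)=-221/25 = (17·(6/5)³/(6·6)+(-221/25)·(6/5))/50000 = -153/781250 m
Superposition: y = Σ y_i = -505467/250000000 m ≈ -0.002022 m

y(6/5) = -505467/250000000 m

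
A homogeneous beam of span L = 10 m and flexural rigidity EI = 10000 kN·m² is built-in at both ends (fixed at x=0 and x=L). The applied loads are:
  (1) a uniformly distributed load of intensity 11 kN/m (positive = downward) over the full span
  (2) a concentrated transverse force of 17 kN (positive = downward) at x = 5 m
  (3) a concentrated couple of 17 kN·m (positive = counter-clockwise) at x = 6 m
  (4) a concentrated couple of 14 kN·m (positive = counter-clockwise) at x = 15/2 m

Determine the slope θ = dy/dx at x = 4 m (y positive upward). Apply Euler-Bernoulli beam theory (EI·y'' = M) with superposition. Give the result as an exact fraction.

Load 1 — uniform load w=11 kN/m over full span:
  θ_1 = -wx(L-x)(L-2x)/(12EI) = -11·4·(10-4)·(10-2·4)/(12·10000) = -11/2500 rad
Load 2 — point force P=17 kN at a=5 m (b=L-a=5):
  θ_2 = -Pb²x(2aL-(3a+b)x)/(2L³EI)  [x≤a] = -17·5²·4·(2·5·10-(3·5+5)·4)/(2·10³·10000) = -17/10000 rad
Load 3 — applied couple M₀=17 kN·m at a=6 m (b=L-a=4):
  θ_3 = (R_Ax²/2 - M_Ax)/EI  [x≤a] with R_A=306/125, M_A=136/25 = ((306/125)·4²/2 - (136/25)·4)/10000 = -17/78125 rad
Load 4 — applied couple M₀=14 kN·m at a=15/2 m (b=L-a=5/2):
  θ_4 = (R_Ax²/2 - M_Ax)/EI  [x≤a] with R_A=63/40, M_A=35/8 = ((63/40)·4²/2 - (35/8)·4)/10000 = -49/100000 rad
Superposition: θ = Σ θ_i = -17019/2500000 rad ≈ -0.006808 rad

θ(4) = -17019/2500000 rad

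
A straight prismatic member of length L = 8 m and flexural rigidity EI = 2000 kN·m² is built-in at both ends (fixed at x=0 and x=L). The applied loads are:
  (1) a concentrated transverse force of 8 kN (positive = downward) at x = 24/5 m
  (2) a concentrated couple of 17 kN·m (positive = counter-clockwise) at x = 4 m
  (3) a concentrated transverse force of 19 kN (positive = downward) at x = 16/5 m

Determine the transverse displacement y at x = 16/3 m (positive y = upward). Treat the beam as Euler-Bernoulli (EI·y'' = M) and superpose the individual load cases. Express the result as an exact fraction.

Load 1 — point force P=8 kN at a=24/5 m (b=L-a=16/5):
  y_1 = -Pa²(L-x)²(3bL-(3b+a)(L-x))/(6L³EI)  [x>a] = -8·(24/5)²·(8-(16/3))²·(3·(16/5)·8-(3·(16/5)+(24/5))·(8-(16/3)))/(6·8³·2000) = -128/15625 m
Load 2 — applied couple M₀=17 kN·m at a=4 m (b=L-a=4):
  y_2 = (R_Ax³/6 - M_Ax²/2 - M₀(x-a)²/2)/EI  [x>a] with R_A=51/16, M_A=17/4 = ((51/16)·(16/3)³/6 - (17/4)·(16/3)²/2 - 17·((16/3)-4)²/2)/2000 = 17/6750 m
Load 3 — point force P=19 kN at a=16/5 m (b=L-a=24/5):
  y_3 = -Pa²(L-x)²(3bL-(3b+a)(L-x))/(6L³EI)  [x>a] = -19·(16/5)²·(8-(16/3))²·(3·(24/5)·8-(3·(24/5)+(16/5))·(8-(16/3)))/(6·8³·2000) = -19456/1265625 m
Superposition: y = Σ y_i = -53273/2531250 m ≈ -0.021046 m

y(16/3) = -53273/2531250 m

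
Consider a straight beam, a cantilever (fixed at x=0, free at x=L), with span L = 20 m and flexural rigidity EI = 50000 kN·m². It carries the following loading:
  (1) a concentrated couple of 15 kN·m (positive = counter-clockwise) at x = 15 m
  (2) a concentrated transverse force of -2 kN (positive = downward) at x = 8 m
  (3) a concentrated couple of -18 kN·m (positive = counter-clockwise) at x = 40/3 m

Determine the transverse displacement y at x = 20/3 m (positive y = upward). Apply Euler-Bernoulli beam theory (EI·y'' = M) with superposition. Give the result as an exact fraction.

Load 1 — applied couple M₀=15 kN·m at a=15 m (b=L-a=5):
  y_1 = M₀x²/(2EI)  [x≤a] = 15·(20/3)²/(2·50000) = 1/150 m
Load 2 — point force P=-2 kN at a=8 m (b=L-a=12):
  y_2 = -Px²(3a-x)/(6EI)  [x≤a] = -(-2)·(20/3)²·(3·8-(20/3))/(6·50000) = 52/10125 m
Load 3 — applied couple M₀=-18 kN·m at a=40/3 m (b=L-a=20/3):
  y_3 = M₀x²/(2EI)  [x≤a] = (-18)·(20/3)²/(2·50000) = -1/125 m
Superposition: y = Σ y_i = 77/20250 m ≈ 0.003802 m

y(20/3) = 77/20250 m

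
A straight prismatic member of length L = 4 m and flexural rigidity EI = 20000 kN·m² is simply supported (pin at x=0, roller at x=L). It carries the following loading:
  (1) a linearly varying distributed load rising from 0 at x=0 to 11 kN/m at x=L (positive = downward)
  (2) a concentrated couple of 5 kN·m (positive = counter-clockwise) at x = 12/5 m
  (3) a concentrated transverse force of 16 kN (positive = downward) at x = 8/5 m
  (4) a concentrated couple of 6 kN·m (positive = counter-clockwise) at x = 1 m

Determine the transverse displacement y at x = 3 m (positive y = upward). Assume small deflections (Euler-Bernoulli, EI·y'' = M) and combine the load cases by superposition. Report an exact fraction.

y(3) = -97519/80000000 m

Load 1 — triangular load w₀=11 kN/m (0→w₀ over full span):
  y_1 = -w₀x(7L⁴-10L²x²+3x⁴)/(360LEI) = -11·3·(7·4⁴-10·4²·3²+3·3⁴)/(360·4·20000) = -1309/1920000 m
Load 2 — applied couple M₀=5 kN·m at a=12/5 m (b=L-a=8/5):
  y_2 = (M₀x³/(6L)-M₀(x-a)²/2+C₁x)/EI  [x>a] with C₁=M₀(3b²-L²)/(6L)=-26/15 = (5·3³/(6·4)-5·(3-(12/5))²/2+(-26/15)·3)/20000 = -19/800000 m
Load 3 — point force P=16 kN at a=8/5 m (b=L-a=12/5):
  y_3 = -Pa(L-x)(2Lx-a²-x²)/(6LEI)  [x>a] = -16·(8/5)·(4-3)·(2·4·3-(8/5)²-3²)/(6·4·20000) = -311/468750 m
Load 4 — applied couple M₀=6 kN·m at a=1 m (b=L-a=3):
  y_4 = (M₀x³/(6L)-M₀(x-a)²/2+C₁x)/EI  [x>a] with C₁=M₀(3b²-L²)/(6L)=11/4 = (6·3³/(6·4)-6·(3-1)²/2+(11/4)·3)/20000 = 3/20000 m
Superposition: y = Σ y_i = -97519/80000000 m ≈ -0.001219 m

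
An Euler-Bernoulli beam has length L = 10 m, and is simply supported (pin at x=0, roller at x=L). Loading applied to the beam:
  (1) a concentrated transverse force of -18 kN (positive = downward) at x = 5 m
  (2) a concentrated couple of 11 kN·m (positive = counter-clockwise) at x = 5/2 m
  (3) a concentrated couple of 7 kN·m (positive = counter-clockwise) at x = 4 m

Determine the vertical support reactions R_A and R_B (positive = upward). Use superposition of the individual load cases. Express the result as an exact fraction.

Load 1 — point force P=-18 kN at a=5 m (b=L-a=5):
  R_A = Pb/L = (-18)·5/10 = -9 kN
  R_B = Pa/L = (-18)·5/10 = -9 kN
Load 2 — applied couple M₀=11 kN·m at a=5/2 m (b=L-a=15/2):
  R_A = M₀/L = 11/10 kN
  R_B = -M₀/L = -11/10 kN
Load 3 — applied couple M₀=7 kN·m at a=4 m (b=L-a=6):
  R_A = M₀/L = 7/10 kN
  R_B = -M₀/L = -7/10 kN
Superposition: R_A = -36/5 kN, R_B = -54/5 kN

R_A = -36/5 kN, R_B = -54/5 kN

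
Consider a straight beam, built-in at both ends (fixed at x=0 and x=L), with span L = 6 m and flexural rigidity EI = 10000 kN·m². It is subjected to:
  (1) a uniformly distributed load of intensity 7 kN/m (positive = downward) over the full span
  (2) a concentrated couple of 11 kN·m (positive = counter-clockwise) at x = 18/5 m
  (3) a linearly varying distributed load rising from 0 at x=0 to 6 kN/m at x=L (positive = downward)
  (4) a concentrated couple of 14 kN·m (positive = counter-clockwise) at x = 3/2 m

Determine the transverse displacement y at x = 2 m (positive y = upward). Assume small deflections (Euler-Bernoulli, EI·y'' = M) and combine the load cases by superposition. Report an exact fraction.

Load 1 — uniform load w=7 kN/m over full span:
  y_1 = -wx²(L-x)²/(24EI) = -7·2²·(6-2)²/(24·10000) = -7/3750 m
Load 2 — applied couple M₀=11 kN·m at a=18/5 m (b=L-a=12/5):
  y_2 = (R_Ax³/6 - M_Ax²/2)/EI  [x≤a] with R_A=66/25, M_A=88/25 = ((66/25)·2³/6 - (88/25)·2²/2)/10000 = -11/31250 m
Load 3 — triangular load w₀=6 kN/m (0→w₀ over full span):
  y_3 = -w₀x²(L-x)²(x+2L)/(120LEI) = -6·2²·(6-2)²·(2+2·6)/(120·6·10000) = -7/9375 m
Load 4 — applied couple M₀=14 kN·m at a=3/2 m (b=L-a=9/2):
  y_4 = (R_Ax³/6 - M_Ax²/2 - M₀(x-a)²/2)/EI  [x>a] with R_A=21/8, M_A=-21/8 = ((21/8)·2³/6 - (-21/8)·2²/2 - 14·(2-(3/2))²/2)/10000 = 7/10000 m
Superposition: y = Σ y_i = -1699/750000 m ≈ -0.002265 m

y(2) = -1699/750000 m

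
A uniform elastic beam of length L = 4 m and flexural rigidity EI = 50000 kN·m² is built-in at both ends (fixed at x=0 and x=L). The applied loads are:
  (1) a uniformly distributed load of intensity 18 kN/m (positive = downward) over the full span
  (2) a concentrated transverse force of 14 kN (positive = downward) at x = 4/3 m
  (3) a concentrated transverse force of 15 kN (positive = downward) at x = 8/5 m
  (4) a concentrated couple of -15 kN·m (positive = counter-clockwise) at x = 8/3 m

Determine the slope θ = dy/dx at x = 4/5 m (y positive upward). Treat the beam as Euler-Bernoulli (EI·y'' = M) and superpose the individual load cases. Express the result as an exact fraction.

Load 1 — uniform load w=18 kN/m over full span:
  θ_1 = -wx(L-x)(L-2x)/(12EI) = -18·(4/5)·(4-(4/5))·(4-2·(4/5))/(12·50000) = -72/390625 rad
Load 2 — point force P=14 kN at a=4/3 m (b=L-a=8/3):
  θ_2 = -Pb²x(2aL-(3a+b)x)/(2L³EI)  [x≤a] = -14·(8/3)²·(4/5)·(2·(4/3)·4-(3·(4/3)+(8/3))·(4/5))/(2·4³·50000) = -28/421875 rad
Load 3 — point force P=15 kN at a=8/5 m (b=L-a=12/5):
  θ_3 = -Pb²x(2aL-(3a+b)x)/(2L³EI)  [x≤a] = -15·(12/5)²·(4/5)·(2·(8/5)·4-(3·(8/5)+(12/5))·(4/5))/(2·4³·50000) = -297/3906250 rad
Load 4 — applied couple M₀=-15 kN·m at a=8/3 m (b=L-a=4/3):
  θ_4 = (R_Ax²/2 - M_Ax)/EI  [x≤a] with R_A=-5, M_A=-5 = ((-5)·(4/5)²/2 - (-5)·(4/5))/50000 = 3/62500 rad
Superposition: θ = Σ θ_i = -58793/210937500 rad ≈ -0.000279 rad

θ(4/5) = -58793/210937500 rad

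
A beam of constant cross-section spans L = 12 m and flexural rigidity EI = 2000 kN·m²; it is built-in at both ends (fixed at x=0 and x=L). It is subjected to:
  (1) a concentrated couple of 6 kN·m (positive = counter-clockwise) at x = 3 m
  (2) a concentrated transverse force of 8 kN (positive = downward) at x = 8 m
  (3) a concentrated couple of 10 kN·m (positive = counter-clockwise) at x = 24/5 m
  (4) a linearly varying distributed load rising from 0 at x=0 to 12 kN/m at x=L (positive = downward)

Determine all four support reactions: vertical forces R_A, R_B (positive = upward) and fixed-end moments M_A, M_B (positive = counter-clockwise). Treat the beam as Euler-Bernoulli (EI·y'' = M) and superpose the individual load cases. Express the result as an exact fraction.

R_A = 54943/2160 kN, M_A = 23323/360 kN·m, R_B = 117857/2160 kN, M_B = -34397/360 kN·m

Load 1 — applied couple M₀=6 kN·m at a=3 m (b=L-a=9):
  R_A = 6M₀ab/L³ = 6·6·3·9/12³ = 9/16 kN
  M_A = M₀b(2a-b)/L² = 6·9·(2·3-9)/12² = -9/8 kN·m
  R_B = -6M₀ab/L³ = -6·6·3·9/12³ = -9/16 kN
  M_B = M₀a(2b-a)/L² = 6·3·(2·9-3)/12² = 15/8 kN·m
Load 2 — point force P=8 kN at a=8 m (b=L-a=4):
  R_A = Pb²(3a+b)/L³ = 8·4²·(3·8+4)/12³ = 56/27 kN
  M_A = Pab²/L² = 8·8·4²/12² = 64/9 kN·m
  R_B = Pa²(a+3b)/L³ = 8·8²·(8+3·4)/12³ = 160/27 kN
  M_B = -Pa²b/L² = -8·8²·4/12² = -128/9 kN·m
Load 3 — applied couple M₀=10 kN·m at a=24/5 m (b=L-a=36/5):
  R_A = 6M₀ab/L³ = 6·10·(24/5)·(36/5)/12³ = 6/5 kN
  M_A = M₀b(2a-b)/L² = 10·(36/5)·(2·(24/5)-(36/5))/12² = 6/5 kN·m
  R_B = -6M₀ab/L³ = -6·10·(24/5)·(36/5)/12³ = -6/5 kN
  M_B = M₀a(2b-a)/L² = 10·(24/5)·(2·(36/5)-(24/5))/12² = 16/5 kN·m
Load 4 — triangular load w₀=12 kN/m (0→w₀ over full span):
  R_A = 3w₀L/20 = 3·12·12/20 = 108/5 kN
  M_A = w₀L²/30 = 12·12²/30 = 288/5 kN·m
  R_B = 7w₀L/20 = 7·12·12/20 = 252/5 kN
  M_B = -w₀L²/20 = -12·12²/20 = -432/5 kN·m
Superposition: R_A = 54943/2160 kN, M_A = 23323/360 kN·m, R_B = 117857/2160 kN, M_B = -34397/360 kN·m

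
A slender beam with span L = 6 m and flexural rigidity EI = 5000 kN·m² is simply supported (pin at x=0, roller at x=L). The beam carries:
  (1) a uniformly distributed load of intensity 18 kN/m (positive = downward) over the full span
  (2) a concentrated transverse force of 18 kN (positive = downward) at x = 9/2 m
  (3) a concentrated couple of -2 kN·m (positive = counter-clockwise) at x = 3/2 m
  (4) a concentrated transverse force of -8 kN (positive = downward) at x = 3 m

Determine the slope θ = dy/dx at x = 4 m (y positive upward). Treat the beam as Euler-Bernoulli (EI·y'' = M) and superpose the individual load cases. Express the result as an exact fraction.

Load 1 — uniform load w=18 kN/m over full span:
  θ_1 = -w(L³-6Lx²+4x³)/(24EI) = -18·(6³-6·6·4²+4·4³)/(24·5000) = 39/2500 rad
Load 2 — point force P=18 kN at a=9/2 m (b=L-a=3/2):
  θ_2 = -Pb(L²-b²-3x²)/(6LEI)  [x≤a] = -18·(3/2)·(6²-(3/2)²-3·4²)/(6·6·5000) = 171/80000 rad
Load 3 — applied couple M₀=-2 kN·m at a=3/2 m (b=L-a=9/2):
  θ_3 = (M₀x²/(2L)-M₀(x-a)+C₁)/EI  [x>a] with C₁=M₀(3b²-L²)/(6L)=-11/8 = ((-2)·4²/(2·6)-(-2)·(4-(3/2))+(-11/8))/5000 = 23/120000 rad
Load 4 — point force P=-8 kN at a=3 m (b=L-a=3):
  θ_4 = -Pa(2L²-6Lx+3x²+a²)/(6LEI)  [x>a] = -(-8)·3·(2·6²-6·6·4+3·4²+3²)/(6·6·5000) = -1/500 rad
Superposition: θ = Σ θ_i = 3823/240000 rad ≈ 0.015929 rad

θ(4) = 3823/240000 rad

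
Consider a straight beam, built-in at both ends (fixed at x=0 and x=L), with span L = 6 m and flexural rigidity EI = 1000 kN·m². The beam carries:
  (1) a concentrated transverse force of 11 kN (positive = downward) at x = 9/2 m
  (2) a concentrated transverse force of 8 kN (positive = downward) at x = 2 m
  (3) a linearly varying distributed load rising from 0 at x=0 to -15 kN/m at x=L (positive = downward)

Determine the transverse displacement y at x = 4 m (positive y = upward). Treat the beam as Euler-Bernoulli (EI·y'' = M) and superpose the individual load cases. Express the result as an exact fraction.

Load 1 — point force P=11 kN at a=9/2 m (b=L-a=3/2):
  y_1 = -Pb²x²(3aL-(3a+b)x)/(6L³EI)  [x≤a] = -11·(3/2)²·4²·(3·(9/2)·6-(3·(9/2)+(3/2))·4)/(6·6³·1000) = -77/12000 m
Load 2 — point force P=8 kN at a=2 m (b=L-a=4):
  y_2 = -Pa²(L-x)²(3bL-(3b+a)(L-x))/(6L³EI)  [x>a] = -8·2²·(6-4)²·(3·4·6-(3·4+2)·(6-4))/(6·6³·1000) = -44/10125 m
Load 3 — triangular load w₀=-15 kN/m (0→w₀ over full span):
  y_3 = -w₀x²(L-x)²(x+2L)/(120LEI) = -(-15)·4²·(6-4)²·(4+2·6)/(120·6·1000) = 8/375 m
Superposition: y = Σ y_i = 137/12960 m ≈ 0.010571 m

y(4) = 137/12960 m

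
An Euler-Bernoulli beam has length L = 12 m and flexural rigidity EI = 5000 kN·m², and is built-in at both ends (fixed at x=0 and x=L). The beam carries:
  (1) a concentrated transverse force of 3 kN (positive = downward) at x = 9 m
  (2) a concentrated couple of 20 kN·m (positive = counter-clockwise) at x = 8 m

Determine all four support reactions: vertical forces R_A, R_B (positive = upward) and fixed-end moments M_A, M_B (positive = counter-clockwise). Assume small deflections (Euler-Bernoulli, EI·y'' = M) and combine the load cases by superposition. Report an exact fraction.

R_A = 775/288 kN, M_A = 401/48 kN·m, R_B = 89/288 kN, M_B = -81/16 kN·m

Load 1 — point force P=3 kN at a=9 m (b=L-a=3):
  R_A = Pb²(3a+b)/L³ = 3·3²·(3·9+3)/12³ = 15/32 kN
  M_A = Pab²/L² = 3·9·3²/12² = 27/16 kN·m
  R_B = Pa²(a+3b)/L³ = 3·9²·(9+3·3)/12³ = 81/32 kN
  M_B = -Pa²b/L² = -3·9²·3/12² = -81/16 kN·m
Load 2 — applied couple M₀=20 kN·m at a=8 m (b=L-a=4):
  R_A = 6M₀ab/L³ = 6·20·8·4/12³ = 20/9 kN
  M_A = M₀b(2a-b)/L² = 20·4·(2·8-4)/12² = 20/3 kN·m
  R_B = -6M₀ab/L³ = -6·20·8·4/12³ = -20/9 kN
  M_B = M₀a(2b-a)/L² = 20·8·(2·4-8)/12² = 0 kN·m
Superposition: R_A = 775/288 kN, M_A = 401/48 kN·m, R_B = 89/288 kN, M_B = -81/16 kN·m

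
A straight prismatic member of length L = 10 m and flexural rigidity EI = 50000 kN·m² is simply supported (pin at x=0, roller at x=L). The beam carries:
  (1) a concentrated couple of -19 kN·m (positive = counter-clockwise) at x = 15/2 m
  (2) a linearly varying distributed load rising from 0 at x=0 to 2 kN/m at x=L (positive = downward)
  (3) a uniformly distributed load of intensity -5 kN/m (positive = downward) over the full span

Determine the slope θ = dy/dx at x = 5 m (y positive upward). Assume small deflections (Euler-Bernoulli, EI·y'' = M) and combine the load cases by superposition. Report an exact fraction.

Load 1 — applied couple M₀=-19 kN·m at a=15/2 m (b=L-a=5/2):
  θ_1 = (M₀x²/(2L)+C₁)/EI  [x≤a] with C₁=M₀(3b²-L²)/(6L)=1235/48 = ((-19)·5²/(2·10)+(1235/48))/50000 = 19/480000 rad
Load 2 — triangular load w₀=2 kN/m (0→w₀ over full span):
  θ_2 = -w₀(7L⁴-30L²x²+15x⁴)/(360LEI) = -2·(7·10⁴-30·10²·5²+15·5⁴)/(360·10·50000) = -7/144000 rad
Load 3 — uniform load w=-5 kN/m over full span:
  θ_3 = -w(L³-6Lx²+4x³)/(24EI) = -(-5)·(10³-6·10·5²+4·5³)/(24·50000) = 0 rad
Superposition: θ = Σ θ_i = -13/1440000 rad ≈ -0.000009 rad

θ(5) = -13/1440000 rad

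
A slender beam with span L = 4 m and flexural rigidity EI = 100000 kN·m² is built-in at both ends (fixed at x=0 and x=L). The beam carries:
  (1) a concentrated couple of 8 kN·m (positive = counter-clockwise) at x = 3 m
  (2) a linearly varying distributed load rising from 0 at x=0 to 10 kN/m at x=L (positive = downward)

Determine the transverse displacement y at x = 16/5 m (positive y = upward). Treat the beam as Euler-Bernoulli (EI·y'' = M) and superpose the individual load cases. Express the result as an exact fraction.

Load 1 — applied couple M₀=8 kN·m at a=3 m (b=L-a=1):
  y_1 = (R_Ax³/6 - M_Ax²/2 - M₀(x-a)²/2)/EI  [x>a] with R_A=9/4, M_A=5/2 = ((9/4)·(16/5)³/6 - (5/2)·(16/5)²/2 - 8·((16/5)-3)²/2)/100000 = -21/3125000 m
Load 2 — triangular load w₀=10 kN/m (0→w₀ over full span):
  y_2 = -w₀x²(L-x)²(x+2L)/(120LEI) = -10·(16/5)²·(4-(16/5))²·((16/5)+2·4)/(120·4·100000) = -448/29296875 m
Superposition: y = Σ y_i = -5159/234375000 m ≈ -0.000022 m

y(16/5) = -5159/234375000 m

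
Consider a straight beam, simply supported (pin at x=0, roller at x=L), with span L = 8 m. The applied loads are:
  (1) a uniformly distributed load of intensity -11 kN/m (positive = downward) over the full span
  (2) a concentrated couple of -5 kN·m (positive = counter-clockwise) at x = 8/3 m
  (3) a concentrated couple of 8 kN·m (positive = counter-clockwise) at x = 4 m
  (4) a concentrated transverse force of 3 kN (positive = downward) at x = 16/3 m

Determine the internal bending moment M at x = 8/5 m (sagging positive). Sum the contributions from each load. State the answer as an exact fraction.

M(8/5) = -1353/25 kN·m

Load 1 — uniform load w=-11 kN/m over full span:
  M_1 = wx(L-x)/2 = (-11)·(8/5)·(8-(8/5))/2 = -1408/25 kN·m
Load 2 — applied couple M₀=-5 kN·m at a=8/3 m (b=L-a=16/3):
  M_2 = M₀x/L  [x≤a] = (-5)·(8/5)/8 = -1 kN·m
Load 3 — applied couple M₀=8 kN·m at a=4 m (b=L-a=4):
  M_3 = M₀x/L  [x≤a] = 8·(8/5)/8 = 8/5 kN·m
Load 4 — point force P=3 kN at a=16/3 m (b=L-a=8/3):
  M_4 = Pbx/L  [x≤a] = 3·(8/3)·(8/5)/8 = 8/5 kN·m
Superposition: M = Σ M_i = -1353/25 kN·m ≈ -54.120000 kN·m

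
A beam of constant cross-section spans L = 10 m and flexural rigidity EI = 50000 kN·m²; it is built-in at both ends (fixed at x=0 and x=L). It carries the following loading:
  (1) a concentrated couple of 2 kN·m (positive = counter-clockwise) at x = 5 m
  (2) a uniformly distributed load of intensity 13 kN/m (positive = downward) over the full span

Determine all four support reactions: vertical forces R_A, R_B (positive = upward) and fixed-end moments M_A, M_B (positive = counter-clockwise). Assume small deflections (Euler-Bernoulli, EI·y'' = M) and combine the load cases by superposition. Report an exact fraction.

Load 1 — applied couple M₀=2 kN·m at a=5 m (b=L-a=5):
  R_A = 6M₀ab/L³ = 6·2·5·5/10³ = 3/10 kN
  M_A = M₀b(2a-b)/L² = 2·5·(2·5-5)/10² = 1/2 kN·m
  R_B = -6M₀ab/L³ = -6·2·5·5/10³ = -3/10 kN
  M_B = M₀a(2b-a)/L² = 2·5·(2·5-5)/10² = 1/2 kN·m
Load 2 — uniform load w=13 kN/m over full span:
  R_A = wL/2 = 13·10/2 = 65 kN
  M_A = wL²/12 = 13·10²/12 = 325/3 kN·m
  R_B = wL/2 = 13·10/2 = 65 kN
  M_B = -wL²/12 = -13·10²/12 = -325/3 kN·m
Superposition: R_A = 653/10 kN, M_A = 653/6 kN·m, R_B = 647/10 kN, M_B = -647/6 kN·m

R_A = 653/10 kN, M_A = 653/6 kN·m, R_B = 647/10 kN, M_B = -647/6 kN·m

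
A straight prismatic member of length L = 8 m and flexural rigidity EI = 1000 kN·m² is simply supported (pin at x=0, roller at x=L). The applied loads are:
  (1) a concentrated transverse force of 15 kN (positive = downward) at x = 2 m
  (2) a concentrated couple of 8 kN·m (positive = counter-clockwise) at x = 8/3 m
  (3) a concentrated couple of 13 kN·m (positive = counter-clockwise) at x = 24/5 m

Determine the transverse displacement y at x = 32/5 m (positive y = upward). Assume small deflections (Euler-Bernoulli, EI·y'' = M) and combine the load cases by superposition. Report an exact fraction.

y(32/5) = -14083/281250 m

Load 1 — point force P=15 kN at a=2 m (b=L-a=6):
  y_1 = -Pa(L-x)(2Lx-a²-x²)/(6LEI)  [x>a] = -15·2·(8-(32/5))·(2·8·(32/5)-2²-(32/5)²)/(6·8·1000) = -359/6250 m
Load 2 — applied couple M₀=8 kN·m at a=8/3 m (b=L-a=16/3):
  y_2 = (M₀x³/(6L)-M₀(x-a)²/2+C₁x)/EI  [x>a] with C₁=M₀(3b²-L²)/(6L)=32/9 = (8·(32/5)³/(6·8)-8·((32/5)-(8/3))²/2+(32/9)·(32/5))/1000 = 1504/140625 m
Load 3 — applied couple M₀=13 kN·m at a=24/5 m (b=L-a=16/5):
  y_3 = (M₀x³/(6L)-M₀(x-a)²/2+C₁x)/EI  [x>a] with C₁=M₀(3b²-L²)/(6L)=-676/75 = (13·(32/5)³/(6·8)-13·((32/5)-(24/5))²/2+(-676/75)·(32/5))/1000 = -52/15625 m
Superposition: y = Σ y_i = -14083/281250 m ≈ -0.050073 m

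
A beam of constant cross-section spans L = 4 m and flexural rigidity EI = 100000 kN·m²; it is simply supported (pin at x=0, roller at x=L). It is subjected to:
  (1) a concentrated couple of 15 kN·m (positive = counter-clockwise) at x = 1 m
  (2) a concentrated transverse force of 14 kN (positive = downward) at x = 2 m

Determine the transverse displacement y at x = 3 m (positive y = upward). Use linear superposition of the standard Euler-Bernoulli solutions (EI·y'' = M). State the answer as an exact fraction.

Load 1 — applied couple M₀=15 kN·m at a=1 m (b=L-a=3):
  y_1 = (M₀x³/(6L)-M₀(x-a)²/2+C₁x)/EI  [x>a] with C₁=M₀(3b²-L²)/(6L)=55/8 = (15·3³/(6·4)-15·(3-1)²/2+(55/8)·3)/100000 = 3/40000 m
Load 2 — point force P=14 kN at a=2 m (b=L-a=2):
  y_2 = -Pa(L-x)(2Lx-a²-x²)/(6LEI)  [x>a] = -14·2·(4-3)·(2·4·3-2²-3²)/(6·4·100000) = -77/600000 m
Superposition: y = Σ y_i = -1/18750 m ≈ -0.000053 m

y(3) = -1/18750 m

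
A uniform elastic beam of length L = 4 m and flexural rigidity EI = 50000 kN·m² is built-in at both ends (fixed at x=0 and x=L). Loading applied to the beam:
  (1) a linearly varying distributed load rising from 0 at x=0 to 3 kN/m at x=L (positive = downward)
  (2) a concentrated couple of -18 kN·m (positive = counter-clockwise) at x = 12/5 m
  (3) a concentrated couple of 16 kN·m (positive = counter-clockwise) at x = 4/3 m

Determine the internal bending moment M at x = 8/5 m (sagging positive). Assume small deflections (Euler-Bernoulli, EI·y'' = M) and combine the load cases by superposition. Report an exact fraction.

M(8/5) = -848/75 kN·m

Load 1 — triangular load w₀=3 kN/m (0→w₀ over full span):
  M_1 = 3w₀Lx/20 - w₀L²/30 - w₀x³/(6L) = 3·3·4·(8/5)/20 - 3·4²/30 - 3·(8/5)³/(6·4) = 96/125 kN·m
Load 2 — applied couple M₀=-18 kN·m at a=12/5 m (b=L-a=8/5):
  M_2 = R_Ax - M_A  [x≤a] with R_A=-162/25, M_A=-144/25 = (-162/25)·(8/5) - (-144/25) = -576/125 kN·m
Load 3 — applied couple M₀=16 kN·m at a=4/3 m (b=L-a=8/3):
  M_3 = R_Ax - M_A - M₀  [x>a] with R_A=16/3, M_A=0 = (16/3)·(8/5) - 0 - 16 = -112/15 kN·m
Superposition: M = Σ M_i = -848/75 kN·m ≈ -11.306667 kN·m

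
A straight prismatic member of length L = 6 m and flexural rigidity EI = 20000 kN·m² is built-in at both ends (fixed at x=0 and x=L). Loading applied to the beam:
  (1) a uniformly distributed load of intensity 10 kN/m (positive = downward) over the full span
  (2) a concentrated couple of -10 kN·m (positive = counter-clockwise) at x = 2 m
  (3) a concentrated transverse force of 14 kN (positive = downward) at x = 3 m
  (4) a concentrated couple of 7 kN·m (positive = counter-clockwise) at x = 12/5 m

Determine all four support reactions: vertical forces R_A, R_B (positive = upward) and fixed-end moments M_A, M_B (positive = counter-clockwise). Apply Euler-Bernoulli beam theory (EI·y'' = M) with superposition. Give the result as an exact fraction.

R_A = 8203/225 kN, M_A = 2067/50 kN·m, R_B = 8447/225 kN, M_B = -6239/150 kN·m

Load 1 — uniform load w=10 kN/m over full span:
  R_A = wL/2 = 10·6/2 = 30 kN
  M_A = wL²/12 = 10·6²/12 = 30 kN·m
  R_B = wL/2 = 10·6/2 = 30 kN
  M_B = -wL²/12 = -10·6²/12 = -30 kN·m
Load 2 — applied couple M₀=-10 kN·m at a=2 m (b=L-a=4):
  R_A = 6M₀ab/L³ = 6·(-10)·2·4/6³ = -20/9 kN
  M_A = M₀b(2a-b)/L² = (-10)·4·(2·2-4)/6² = 0 kN·m
  R_B = -6M₀ab/L³ = -6·(-10)·2·4/6³ = 20/9 kN
  M_B = M₀a(2b-a)/L² = (-10)·2·(2·4-2)/6² = -10/3 kN·m
Load 3 — point force P=14 kN at a=3 m (b=L-a=3):
  R_A = Pb²(3a+b)/L³ = 14·3²·(3·3+3)/6³ = 7 kN
  M_A = Pab²/L² = 14·3·3²/6² = 21/2 kN·m
  R_B = Pa²(a+3b)/L³ = 14·3²·(3+3·3)/6³ = 7 kN
  M_B = -Pa²b/L² = -14·3²·3/6² = -21/2 kN·m
Load 4 — applied couple M₀=7 kN·m at a=12/5 m (b=L-a=18/5):
  R_A = 6M₀ab/L³ = 6·7·(12/5)·(18/5)/6³ = 42/25 kN
  M_A = M₀b(2a-b)/L² = 7·(18/5)·(2·(12/5)-(18/5))/6² = 21/25 kN·m
  R_B = -6M₀ab/L³ = -6·7·(12/5)·(18/5)/6³ = -42/25 kN
  M_B = M₀a(2b-a)/L² = 7·(12/5)·(2·(18/5)-(12/5))/6² = 56/25 kN·m
Superposition: R_A = 8203/225 kN, M_A = 2067/50 kN·m, R_B = 8447/225 kN, M_B = -6239/150 kN·m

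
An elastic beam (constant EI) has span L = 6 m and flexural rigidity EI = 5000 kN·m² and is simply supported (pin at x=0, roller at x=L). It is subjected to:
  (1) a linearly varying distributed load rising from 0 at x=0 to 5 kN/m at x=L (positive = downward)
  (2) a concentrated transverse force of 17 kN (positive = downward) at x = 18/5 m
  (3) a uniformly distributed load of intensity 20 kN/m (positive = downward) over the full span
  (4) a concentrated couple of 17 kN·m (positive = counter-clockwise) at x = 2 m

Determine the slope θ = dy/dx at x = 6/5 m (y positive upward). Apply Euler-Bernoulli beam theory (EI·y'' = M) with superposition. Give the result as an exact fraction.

θ(6/5) = -34069/937500 rad

Load 1 — triangular load w₀=5 kN/m (0→w₀ over full span):
  θ_1 = -w₀(7L⁴-30L²x²+15x⁴)/(360LEI) = -5·(7·6⁴-30·6²·(6/5)²+15·(6/5)⁴)/(360·6·5000) = -273/78125 rad
Load 2 — point force P=17 kN at a=18/5 m (b=L-a=12/5):
  θ_2 = -Pb(L²-b²-3x²)/(6LEI)  [x≤a] = -17·(12/5)·(6²-(12/5)²-3·(6/5)²)/(6·6·5000) = -459/78125 rad
Load 3 — uniform load w=20 kN/m over full span:
  θ_3 = -w(L³-6Lx²+4x³)/(24EI) = -20·(6³-6·6·(6/5)²+4·(6/5)³)/(24·5000) = -891/31250 rad
Load 4 — applied couple M₀=17 kN·m at a=2 m (b=L-a=4):
  θ_4 = (M₀x²/(2L)+C₁)/EI  [x≤a] with C₁=M₀(3b²-L²)/(6L)=17/3 = (17·(6/5)²/(2·6)+(17/3))/5000 = 289/187500 rad
Superposition: θ = Σ θ_i = -34069/937500 rad ≈ -0.036340 rad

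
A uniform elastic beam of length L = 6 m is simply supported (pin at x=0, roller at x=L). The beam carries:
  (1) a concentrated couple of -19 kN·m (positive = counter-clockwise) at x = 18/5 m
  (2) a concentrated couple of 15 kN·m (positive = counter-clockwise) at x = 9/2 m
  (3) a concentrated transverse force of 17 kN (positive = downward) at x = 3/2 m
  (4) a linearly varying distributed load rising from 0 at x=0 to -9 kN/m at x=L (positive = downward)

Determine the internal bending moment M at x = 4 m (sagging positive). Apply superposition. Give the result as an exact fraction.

Load 1 — applied couple M₀=-19 kN·m at a=18/5 m (b=L-a=12/5):
  M_1 = M₀x/L - M₀  [x>a] = (-19)·4/6 - (-19) = 19/3 kN·m
Load 2 — applied couple M₀=15 kN·m at a=9/2 m (b=L-a=3/2):
  M_2 = M₀x/L  [x≤a] = 15·4/6 = 10 kN·m
Load 3 — point force P=17 kN at a=3/2 m (b=L-a=9/2):
  M_3 = Pa(L-x)/L  [x>a] = 17·(3/2)·(6-4)/6 = 17/2 kN·m
Load 4 — triangular load w₀=-9 kN/m (0→w₀ over full span):
  M_4 = w₀Lx/6 - w₀x³/(6L) = (-9)·6·4/6 - (-9)·4³/(6·6) = -20 kN·m
Superposition: M = Σ M_i = 29/6 kN·m ≈ 4.833333 kN·m

M(4) = 29/6 kN·m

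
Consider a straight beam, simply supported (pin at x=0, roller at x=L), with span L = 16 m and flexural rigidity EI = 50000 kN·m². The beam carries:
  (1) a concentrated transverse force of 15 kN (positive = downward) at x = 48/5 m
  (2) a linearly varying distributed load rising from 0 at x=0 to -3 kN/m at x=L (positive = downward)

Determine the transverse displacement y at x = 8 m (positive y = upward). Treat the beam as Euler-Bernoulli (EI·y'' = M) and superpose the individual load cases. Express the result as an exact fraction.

y(8) = 112/78125 m

Load 1 — point force P=15 kN at a=48/5 m (b=L-a=32/5):
  y_1 = -Pbx(L²-b²-x²)/(6LEI)  [x≤a] = -15·(32/5)·8·(16²-(32/5)²-8²)/(6·16·50000) = -1888/78125 m
Load 2 — triangular load w₀=-3 kN/m (0→w₀ over full span):
  y_2 = -w₀x(7L⁴-10L²x²+3x⁴)/(360LEI) = -(-3)·8·(7·16⁴-10·16²·8²+3·8⁴)/(360·16·50000) = 16/625 m
Superposition: y = Σ y_i = 112/78125 m ≈ 0.001434 m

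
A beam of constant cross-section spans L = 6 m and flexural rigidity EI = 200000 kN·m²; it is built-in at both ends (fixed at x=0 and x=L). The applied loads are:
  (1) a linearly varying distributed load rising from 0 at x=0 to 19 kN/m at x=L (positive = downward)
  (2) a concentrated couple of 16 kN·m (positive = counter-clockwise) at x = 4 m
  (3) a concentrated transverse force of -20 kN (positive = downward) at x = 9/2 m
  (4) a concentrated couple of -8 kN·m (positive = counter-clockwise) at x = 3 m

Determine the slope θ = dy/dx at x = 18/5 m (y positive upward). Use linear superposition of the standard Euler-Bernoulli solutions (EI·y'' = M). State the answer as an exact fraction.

Load 1 — triangular load w₀=19 kN/m (0→w₀ over full span):
  θ_1 = -w₀(2x(L-x)(L-2x)(x+2L)+x²(L-x)²)/(120LEI) = -19·(2·(18/5)·(6-(18/5))·(6-2·(18/5))·((18/5)+2·6)+(18/5)²·(6-(18/5))²)/(120·6·200000) = 513/15625000 rad
Load 2 — applied couple M₀=16 kN·m at a=4 m (b=L-a=2):
  θ_2 = (R_Ax²/2 - M_Ax)/EI  [x≤a] with R_A=32/9, M_A=16/3 = ((32/9)·(18/5)²/2 - (16/3)·(18/5))/200000 = 3/156250 rad
Load 3 — point force P=-20 kN at a=9/2 m (b=L-a=3/2):
  θ_3 = -Pb²x(2aL-(3a+b)x)/(2L³EI)  [x≤a] = -(-20)·(3/2)²·(18/5)·(2·(9/2)·6-(3·(9/2)+(3/2))·(18/5))/(2·6³·200000) = 0 rad
Load 4 — applied couple M₀=-8 kN·m at a=3 m (b=L-a=3):
  θ_4 = (R_Ax²/2 - M_Ax - M₀(x-a))/EI  [x>a] with R_A=-2, M_A=-2 = ((-2)·(18/5)²/2 - (-2)·(18/5) - (-8)·((18/5)-3))/200000 = -3/625000 rad
Superposition: θ = Σ θ_i = 369/7812500 rad ≈ 0.000047 rad

θ(18/5) = 369/7812500 rad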